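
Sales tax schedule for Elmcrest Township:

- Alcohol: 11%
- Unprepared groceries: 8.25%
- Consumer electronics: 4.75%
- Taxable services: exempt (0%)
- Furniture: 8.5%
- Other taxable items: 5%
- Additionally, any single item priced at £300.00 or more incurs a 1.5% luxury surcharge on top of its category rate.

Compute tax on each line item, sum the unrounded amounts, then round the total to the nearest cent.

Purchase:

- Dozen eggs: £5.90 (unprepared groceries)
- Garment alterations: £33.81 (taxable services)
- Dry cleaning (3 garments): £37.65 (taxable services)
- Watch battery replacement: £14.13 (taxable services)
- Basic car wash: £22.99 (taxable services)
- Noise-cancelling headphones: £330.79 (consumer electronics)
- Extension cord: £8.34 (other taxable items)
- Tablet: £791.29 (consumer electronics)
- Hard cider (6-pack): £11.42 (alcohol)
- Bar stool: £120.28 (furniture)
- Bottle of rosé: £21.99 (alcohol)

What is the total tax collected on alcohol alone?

£3.68

Hard cider (6-pack) £11.42: alcohol → 11% → £1.2562
Bottle of rosé £21.99: alcohol → 11% → £2.4189
Tax on alcohol: unrounded sum = £3.6751 → £3.68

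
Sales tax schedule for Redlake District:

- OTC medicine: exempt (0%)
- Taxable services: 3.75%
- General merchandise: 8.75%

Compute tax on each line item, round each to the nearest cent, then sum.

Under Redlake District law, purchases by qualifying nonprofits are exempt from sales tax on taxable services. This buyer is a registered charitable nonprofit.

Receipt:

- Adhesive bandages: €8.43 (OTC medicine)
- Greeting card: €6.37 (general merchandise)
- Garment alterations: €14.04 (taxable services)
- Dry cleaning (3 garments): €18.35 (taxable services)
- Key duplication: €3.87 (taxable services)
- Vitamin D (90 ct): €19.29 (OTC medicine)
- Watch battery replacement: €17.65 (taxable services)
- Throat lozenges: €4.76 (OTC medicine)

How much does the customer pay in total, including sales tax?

€93.32

Adhesive bandages €8.43: OTC medicine → 0% → €0.00
Greeting card €6.37: general merchandise → 8.75% → €0.56
Garment alterations €14.04: taxable services, buyer-exempt → 0% → €0.00
Dry cleaning (3 garments) €18.35: taxable services, buyer-exempt → 0% → €0.00
Key duplication €3.87: taxable services, buyer-exempt → 0% → €0.00
Vitamin D (90 ct) €19.29: OTC medicine → 0% → €0.00
Watch battery replacement €17.65: taxable services, buyer-exempt → 0% → €0.00
Throat lozenges €4.76: OTC medicine → 0% → €0.00
Subtotal = €92.76; tax = €0.56; total due = €93.32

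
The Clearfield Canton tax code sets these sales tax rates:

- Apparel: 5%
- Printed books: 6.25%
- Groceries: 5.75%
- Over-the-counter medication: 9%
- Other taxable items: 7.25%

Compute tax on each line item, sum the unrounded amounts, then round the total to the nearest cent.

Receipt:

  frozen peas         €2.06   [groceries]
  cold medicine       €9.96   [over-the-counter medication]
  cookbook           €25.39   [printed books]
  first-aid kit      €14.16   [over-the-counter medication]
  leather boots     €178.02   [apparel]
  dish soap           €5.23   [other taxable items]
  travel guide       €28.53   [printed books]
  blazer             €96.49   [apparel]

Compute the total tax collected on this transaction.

€19.76

Frozen peas €2.06: groceries → 5.75% → €0.11845
Cold medicine €9.96: over-the-counter medication → 9% → €0.8964
Cookbook €25.39: printed books → 6.25% → €1.586875
First-aid kit €14.16: over-the-counter medication → 9% → €1.2744
Leather boots €178.02: apparel → 5% → €8.901
Dish soap €5.23: other taxable items → 7.25% → €0.379175
Travel guide €28.53: printed books → 6.25% → €1.783125
Blazer €96.49: apparel → 5% → €4.8245
Unrounded tax sum = €19.763925 → €19.76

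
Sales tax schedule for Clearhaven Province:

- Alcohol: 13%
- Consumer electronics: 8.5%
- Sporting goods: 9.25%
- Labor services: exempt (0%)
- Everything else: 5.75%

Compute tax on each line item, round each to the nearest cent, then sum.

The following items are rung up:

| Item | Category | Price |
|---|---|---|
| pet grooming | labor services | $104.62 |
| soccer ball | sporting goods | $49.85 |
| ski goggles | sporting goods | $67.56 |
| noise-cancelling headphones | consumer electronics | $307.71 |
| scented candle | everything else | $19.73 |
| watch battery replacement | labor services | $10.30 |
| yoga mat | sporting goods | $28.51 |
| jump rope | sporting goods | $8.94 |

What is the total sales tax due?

Pet grooming $104.62: labor services → 0% → $0.00
Soccer ball $49.85: sporting goods → 9.25% → $4.61
Ski goggles $67.56: sporting goods → 9.25% → $6.25
Noise-cancelling headphones $307.71: consumer electronics → 8.5% → $26.16
Scented candle $19.73: everything else → 5.75% → $1.13
Watch battery replacement $10.30: labor services → 0% → $0.00
Yoga mat $28.51: sporting goods → 9.25% → $2.64
Jump rope $8.94: sporting goods → 9.25% → $0.83
Total tax = $4.61 + $6.25 + $26.16 + $1.13 + $2.64 + $0.83 = $41.62

$41.62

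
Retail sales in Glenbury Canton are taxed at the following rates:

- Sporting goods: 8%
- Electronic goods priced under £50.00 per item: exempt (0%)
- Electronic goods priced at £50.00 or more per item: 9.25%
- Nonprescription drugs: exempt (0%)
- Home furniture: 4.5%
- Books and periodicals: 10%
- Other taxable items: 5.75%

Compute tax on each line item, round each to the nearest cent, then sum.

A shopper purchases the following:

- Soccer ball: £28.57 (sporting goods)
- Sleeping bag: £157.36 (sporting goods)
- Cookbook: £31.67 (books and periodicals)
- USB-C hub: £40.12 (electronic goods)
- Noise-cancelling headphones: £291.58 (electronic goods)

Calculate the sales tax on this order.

Soccer ball £28.57: sporting goods → 8% → £2.29
Sleeping bag £157.36: sporting goods → 8% → £12.59
Cookbook £31.67: books and periodicals → 10% → £3.17
USB-C hub £40.12: electronic goods, under £50.00 → 0% → £0.00
Noise-cancelling headphones £291.58: electronic goods, £50.00 or more → 9.25% → £26.97
Total tax = £2.29 + £12.59 + £3.17 + £26.97 = £45.02

£45.02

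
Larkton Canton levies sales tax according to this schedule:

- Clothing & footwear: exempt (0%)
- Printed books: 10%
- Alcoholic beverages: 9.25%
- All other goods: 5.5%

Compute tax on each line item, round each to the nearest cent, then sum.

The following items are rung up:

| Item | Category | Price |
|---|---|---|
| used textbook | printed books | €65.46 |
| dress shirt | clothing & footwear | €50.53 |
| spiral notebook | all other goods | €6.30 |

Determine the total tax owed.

€6.90

Used textbook €65.46: printed books → 10% → €6.55
Dress shirt €50.53: clothing & footwear → 0% → €0.00
Spiral notebook €6.30: all other goods → 5.5% → €0.35
Total tax = €6.55 + €0.35 = €6.90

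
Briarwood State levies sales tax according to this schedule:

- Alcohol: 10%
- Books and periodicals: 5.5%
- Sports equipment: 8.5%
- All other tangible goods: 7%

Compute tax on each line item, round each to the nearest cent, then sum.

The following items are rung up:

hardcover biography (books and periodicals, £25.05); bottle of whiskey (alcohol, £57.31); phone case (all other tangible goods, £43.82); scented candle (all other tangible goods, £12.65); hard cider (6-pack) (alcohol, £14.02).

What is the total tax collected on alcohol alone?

Bottle of whiskey £57.31: alcohol → 10% → £5.73
Hard cider (6-pack) £14.02: alcohol → 10% → £1.40
Tax on alcohol = £5.73 + £1.40 = £7.13

£7.13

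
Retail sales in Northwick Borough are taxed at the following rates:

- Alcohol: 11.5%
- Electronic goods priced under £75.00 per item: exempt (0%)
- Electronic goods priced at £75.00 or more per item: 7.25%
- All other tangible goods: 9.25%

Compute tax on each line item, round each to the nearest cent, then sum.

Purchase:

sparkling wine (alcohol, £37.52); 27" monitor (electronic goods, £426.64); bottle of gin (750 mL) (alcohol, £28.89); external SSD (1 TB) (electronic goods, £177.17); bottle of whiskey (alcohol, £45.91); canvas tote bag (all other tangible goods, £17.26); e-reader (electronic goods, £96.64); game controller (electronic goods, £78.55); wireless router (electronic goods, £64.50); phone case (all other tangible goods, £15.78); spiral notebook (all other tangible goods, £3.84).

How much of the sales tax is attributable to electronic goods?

27" monitor £426.64: electronic goods, £75.00 or more → 7.25% → £30.93
External SSD (1 TB) £177.17: electronic goods, £75.00 or more → 7.25% → £12.84
E-reader £96.64: electronic goods, £75.00 or more → 7.25% → £7.01
Game controller £78.55: electronic goods, £75.00 or more → 7.25% → £5.69
Wireless router £64.50: electronic goods, under £75.00 → 0% → £0.00
Tax on electronic goods = £30.93 + £12.84 + £7.01 + £5.69 + £0.00 = £56.47

£56.47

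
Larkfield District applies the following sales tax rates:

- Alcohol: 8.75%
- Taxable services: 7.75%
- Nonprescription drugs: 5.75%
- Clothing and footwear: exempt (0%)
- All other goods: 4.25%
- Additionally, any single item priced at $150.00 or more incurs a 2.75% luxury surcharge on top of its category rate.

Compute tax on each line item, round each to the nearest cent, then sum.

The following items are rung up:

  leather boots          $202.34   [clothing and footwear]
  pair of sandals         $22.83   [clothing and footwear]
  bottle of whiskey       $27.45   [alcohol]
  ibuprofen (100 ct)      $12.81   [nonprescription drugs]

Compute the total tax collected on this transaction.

$8.70

Leather boots $202.34: clothing and footwear → 0% + 2.75% surcharge = 2.75% → $5.56
Pair of sandals $22.83: clothing and footwear → 0% → $0.00
Bottle of whiskey $27.45: alcohol → 8.75% → $2.40
Ibuprofen (100 ct) $12.81: nonprescription drugs → 5.75% → $0.74
Total tax = $5.56 + $2.40 + $0.74 = $8.70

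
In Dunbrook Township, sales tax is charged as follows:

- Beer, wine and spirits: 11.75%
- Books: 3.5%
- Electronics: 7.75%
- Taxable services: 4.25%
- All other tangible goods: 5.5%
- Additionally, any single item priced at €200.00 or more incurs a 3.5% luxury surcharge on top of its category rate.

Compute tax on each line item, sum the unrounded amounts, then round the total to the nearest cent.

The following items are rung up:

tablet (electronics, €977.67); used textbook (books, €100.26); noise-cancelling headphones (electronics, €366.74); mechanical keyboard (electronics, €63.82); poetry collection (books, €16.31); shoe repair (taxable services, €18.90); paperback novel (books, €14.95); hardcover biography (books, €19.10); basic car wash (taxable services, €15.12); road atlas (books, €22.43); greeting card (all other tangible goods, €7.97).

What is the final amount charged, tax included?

€1787.40

Tablet €977.67: electronics → 7.75% + 3.5% surcharge = 11.25% → €109.987875
Used textbook €100.26: books → 3.5% → €3.5091
Noise-cancelling headphones €366.74: electronics → 7.75% + 3.5% surcharge = 11.25% → €41.25825
Mechanical keyboard €63.82: electronics → 7.75% → €4.94605
Poetry collection €16.31: books → 3.5% → €0.57085
Shoe repair €18.90: taxable services → 4.25% → €0.80325
Paperback novel €14.95: books → 3.5% → €0.52325
Hardcover biography €19.10: books → 3.5% → €0.6685
Basic car wash €15.12: taxable services → 4.25% → €0.6426
Road atlas €22.43: books → 3.5% → €0.78505
Greeting card €7.97: all other tangible goods → 5.5% → €0.43835
Subtotal = €1623.27; unrounded tax = €164.133125 → €164.13; total due = €1787.40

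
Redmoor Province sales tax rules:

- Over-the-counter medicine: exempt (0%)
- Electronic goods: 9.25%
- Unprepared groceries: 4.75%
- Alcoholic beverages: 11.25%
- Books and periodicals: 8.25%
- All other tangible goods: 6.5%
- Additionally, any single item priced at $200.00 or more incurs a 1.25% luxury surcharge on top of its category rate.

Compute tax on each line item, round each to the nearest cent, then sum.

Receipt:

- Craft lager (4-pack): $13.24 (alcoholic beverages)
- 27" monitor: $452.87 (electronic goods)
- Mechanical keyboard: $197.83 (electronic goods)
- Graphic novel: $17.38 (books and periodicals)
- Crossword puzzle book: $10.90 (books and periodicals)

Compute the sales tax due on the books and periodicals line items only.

Graphic novel $17.38: books and periodicals → 8.25% → $1.43
Crossword puzzle book $10.90: books and periodicals → 8.25% → $0.90
Tax on books and periodicals = $1.43 + $0.90 = $2.33

$2.33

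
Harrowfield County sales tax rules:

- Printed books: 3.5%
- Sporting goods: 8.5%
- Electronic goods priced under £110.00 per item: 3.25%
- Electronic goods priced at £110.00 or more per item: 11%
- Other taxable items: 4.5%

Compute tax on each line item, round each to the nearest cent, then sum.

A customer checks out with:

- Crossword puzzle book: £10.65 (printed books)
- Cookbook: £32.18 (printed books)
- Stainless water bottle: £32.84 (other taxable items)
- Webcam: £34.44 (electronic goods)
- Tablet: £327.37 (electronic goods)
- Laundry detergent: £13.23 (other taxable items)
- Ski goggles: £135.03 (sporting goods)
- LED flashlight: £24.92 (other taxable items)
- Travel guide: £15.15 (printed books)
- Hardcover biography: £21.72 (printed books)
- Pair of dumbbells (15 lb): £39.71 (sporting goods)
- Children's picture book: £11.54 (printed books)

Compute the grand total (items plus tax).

Crossword puzzle book £10.65: printed books → 3.5% → £0.37
Cookbook £32.18: printed books → 3.5% → £1.13
Stainless water bottle £32.84: other taxable items → 4.5% → £1.48
Webcam £34.44: electronic goods, under £110.00 → 3.25% → £1.12
Tablet £327.37: electronic goods, £110.00 or more → 11% → £36.01
Laundry detergent £13.23: other taxable items → 4.5% → £0.60
Ski goggles £135.03: sporting goods → 8.5% → £11.48
LED flashlight £24.92: other taxable items → 4.5% → £1.12
Travel guide £15.15: printed books → 3.5% → £0.53
Hardcover biography £21.72: printed books → 3.5% → £0.76
Pair of dumbbells (15 lb) £39.71: sporting goods → 8.5% → £3.38
Children's picture book £11.54: printed books → 3.5% → £0.40
Subtotal = £698.78; tax = £58.38; total due = £757.16

£757.16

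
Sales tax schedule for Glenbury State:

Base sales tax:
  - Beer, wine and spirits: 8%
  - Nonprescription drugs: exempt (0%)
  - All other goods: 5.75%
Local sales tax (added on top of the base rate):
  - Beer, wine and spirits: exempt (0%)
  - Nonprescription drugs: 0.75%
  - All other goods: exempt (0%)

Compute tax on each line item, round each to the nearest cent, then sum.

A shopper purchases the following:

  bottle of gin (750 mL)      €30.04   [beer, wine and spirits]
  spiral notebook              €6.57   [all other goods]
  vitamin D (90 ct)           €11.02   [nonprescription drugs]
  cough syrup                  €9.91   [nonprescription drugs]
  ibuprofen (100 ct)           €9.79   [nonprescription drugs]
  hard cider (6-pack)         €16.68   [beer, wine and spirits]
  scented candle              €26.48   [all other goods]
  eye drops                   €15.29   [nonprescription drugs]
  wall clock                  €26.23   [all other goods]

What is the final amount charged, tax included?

Bottle of gin (750 mL) €30.04: beer, wine and spirits → 8% + 0% local = 8% → €2.40
Spiral notebook €6.57: all other goods → 5.75% + 0% local = 5.75% → €0.38
Vitamin D (90 ct) €11.02: nonprescription drugs → 0% + 0.75% local = 0.75% → €0.08
Cough syrup €9.91: nonprescription drugs → 0% + 0.75% local = 0.75% → €0.07
Ibuprofen (100 ct) €9.79: nonprescription drugs → 0% + 0.75% local = 0.75% → €0.07
Hard cider (6-pack) €16.68: beer, wine and spirits → 8% + 0% local = 8% → €1.33
Scented candle €26.48: all other goods → 5.75% + 0% local = 5.75% → €1.52
Eye drops €15.29: nonprescription drugs → 0% + 0.75% local = 0.75% → €0.11
Wall clock €26.23: all other goods → 5.75% + 0% local = 5.75% → €1.51
Subtotal = €152.01; tax = €7.47; total due = €159.48

€159.48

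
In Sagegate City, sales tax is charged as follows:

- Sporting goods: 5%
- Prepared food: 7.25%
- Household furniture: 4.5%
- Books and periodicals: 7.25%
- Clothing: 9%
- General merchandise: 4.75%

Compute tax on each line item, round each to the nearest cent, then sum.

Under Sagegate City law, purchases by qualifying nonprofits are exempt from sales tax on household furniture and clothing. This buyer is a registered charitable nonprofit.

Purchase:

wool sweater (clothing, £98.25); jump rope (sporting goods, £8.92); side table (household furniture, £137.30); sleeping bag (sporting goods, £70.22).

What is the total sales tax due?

£3.96

Wool sweater £98.25: clothing, buyer-exempt → 0% → £0.00
Jump rope £8.92: sporting goods → 5% → £0.45
Side table £137.30: household furniture, buyer-exempt → 0% → £0.00
Sleeping bag £70.22: sporting goods → 5% → £3.51
Total tax = £0.45 + £3.51 = £3.96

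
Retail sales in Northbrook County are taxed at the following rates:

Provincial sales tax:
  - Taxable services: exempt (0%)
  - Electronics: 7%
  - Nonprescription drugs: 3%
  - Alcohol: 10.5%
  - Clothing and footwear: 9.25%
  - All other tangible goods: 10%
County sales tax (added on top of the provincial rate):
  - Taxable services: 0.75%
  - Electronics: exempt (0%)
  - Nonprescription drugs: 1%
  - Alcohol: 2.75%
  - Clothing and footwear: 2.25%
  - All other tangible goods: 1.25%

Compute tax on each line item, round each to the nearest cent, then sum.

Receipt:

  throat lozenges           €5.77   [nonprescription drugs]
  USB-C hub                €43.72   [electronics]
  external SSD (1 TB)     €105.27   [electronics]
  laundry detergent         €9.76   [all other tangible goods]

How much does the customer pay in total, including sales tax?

€176.28

Throat lozenges €5.77: nonprescription drugs → 3% + 1% county = 4% → €0.23
USB-C hub €43.72: electronics → 7% + 0% county = 7% → €3.06
External SSD (1 TB) €105.27: electronics → 7% + 0% county = 7% → €7.37
Laundry detergent €9.76: all other tangible goods → 10% + 1.25% county = 11.25% → €1.10
Subtotal = €164.52; tax = €11.76; total due = €176.28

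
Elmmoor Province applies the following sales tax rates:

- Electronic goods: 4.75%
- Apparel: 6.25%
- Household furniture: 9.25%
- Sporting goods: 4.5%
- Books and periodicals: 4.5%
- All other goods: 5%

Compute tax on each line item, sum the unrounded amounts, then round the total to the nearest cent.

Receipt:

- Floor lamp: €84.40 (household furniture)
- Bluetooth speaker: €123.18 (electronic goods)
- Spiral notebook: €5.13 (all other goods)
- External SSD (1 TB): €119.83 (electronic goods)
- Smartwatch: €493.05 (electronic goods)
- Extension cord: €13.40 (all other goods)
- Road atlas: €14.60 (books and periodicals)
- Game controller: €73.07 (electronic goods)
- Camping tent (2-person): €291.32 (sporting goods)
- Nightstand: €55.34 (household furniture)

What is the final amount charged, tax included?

€1339.37

Floor lamp €84.40: household furniture → 9.25% → €7.807
Bluetooth speaker €123.18: electronic goods → 4.75% → €5.85105
Spiral notebook €5.13: all other goods → 5% → €0.2565
External SSD (1 TB) €119.83: electronic goods → 4.75% → €5.691925
Smartwatch €493.05: electronic goods → 4.75% → €23.419875
Extension cord €13.40: all other goods → 5% → €0.67
Road atlas €14.60: books and periodicals → 4.5% → €0.657
Game controller €73.07: electronic goods → 4.75% → €3.470825
Camping tent (2-person) €291.32: sporting goods → 4.5% → €13.1094
Nightstand €55.34: household furniture → 9.25% → €5.11895
Subtotal = €1273.32; unrounded tax = €66.052525 → €66.05; total due = €1339.37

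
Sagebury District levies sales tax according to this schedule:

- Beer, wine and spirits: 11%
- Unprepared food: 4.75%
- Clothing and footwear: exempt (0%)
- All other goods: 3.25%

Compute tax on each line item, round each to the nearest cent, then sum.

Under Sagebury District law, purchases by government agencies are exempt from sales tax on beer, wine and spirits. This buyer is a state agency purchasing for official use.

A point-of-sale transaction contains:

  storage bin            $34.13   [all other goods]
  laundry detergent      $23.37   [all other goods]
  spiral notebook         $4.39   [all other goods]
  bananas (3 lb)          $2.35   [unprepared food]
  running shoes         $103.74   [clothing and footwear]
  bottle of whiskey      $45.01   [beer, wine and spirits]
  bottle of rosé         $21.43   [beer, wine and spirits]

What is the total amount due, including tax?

Storage bin $34.13: all other goods → 3.25% → $1.11
Laundry detergent $23.37: all other goods → 3.25% → $0.76
Spiral notebook $4.39: all other goods → 3.25% → $0.14
Bananas (3 lb) $2.35: unprepared food → 4.75% → $0.11
Running shoes $103.74: clothing and footwear → 0% → $0.00
Bottle of whiskey $45.01: beer, wine and spirits, buyer-exempt → 0% → $0.00
Bottle of rosé $21.43: beer, wine and spirits, buyer-exempt → 0% → $0.00
Subtotal = $234.42; tax = $2.12; total due = $236.54

$236.54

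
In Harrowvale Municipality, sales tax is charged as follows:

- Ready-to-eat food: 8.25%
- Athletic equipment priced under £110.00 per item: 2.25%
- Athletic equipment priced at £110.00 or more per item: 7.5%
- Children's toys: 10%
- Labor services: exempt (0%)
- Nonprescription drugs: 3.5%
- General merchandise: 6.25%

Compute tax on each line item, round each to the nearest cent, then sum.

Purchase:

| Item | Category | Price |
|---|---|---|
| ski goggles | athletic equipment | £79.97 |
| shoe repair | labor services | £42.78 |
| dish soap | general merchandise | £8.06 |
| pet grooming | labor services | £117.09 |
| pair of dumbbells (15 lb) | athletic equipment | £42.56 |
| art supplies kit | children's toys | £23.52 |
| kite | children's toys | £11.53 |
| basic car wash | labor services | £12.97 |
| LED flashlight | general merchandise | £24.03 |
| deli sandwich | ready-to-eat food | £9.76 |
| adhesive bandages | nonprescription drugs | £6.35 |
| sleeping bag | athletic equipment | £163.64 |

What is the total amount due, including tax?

£563.82

Ski goggles £79.97: athletic equipment, under £110.00 → 2.25% → £1.80
Shoe repair £42.78: labor services → 0% → £0.00
Dish soap £8.06: general merchandise → 6.25% → £0.50
Pet grooming £117.09: labor services → 0% → £0.00
Pair of dumbbells (15 lb) £42.56: athletic equipment, under £110.00 → 2.25% → £0.96
Art supplies kit £23.52: children's toys → 10% → £2.35
Kite £11.53: children's toys → 10% → £1.15
Basic car wash £12.97: labor services → 0% → £0.00
LED flashlight £24.03: general merchandise → 6.25% → £1.50
Deli sandwich £9.76: ready-to-eat food → 8.25% → £0.81
Adhesive bandages £6.35: nonprescription drugs → 3.5% → £0.22
Sleeping bag £163.64: athletic equipment, £110.00 or more → 7.5% → £12.27
Subtotal = £542.26; tax = £21.56; total due = £563.82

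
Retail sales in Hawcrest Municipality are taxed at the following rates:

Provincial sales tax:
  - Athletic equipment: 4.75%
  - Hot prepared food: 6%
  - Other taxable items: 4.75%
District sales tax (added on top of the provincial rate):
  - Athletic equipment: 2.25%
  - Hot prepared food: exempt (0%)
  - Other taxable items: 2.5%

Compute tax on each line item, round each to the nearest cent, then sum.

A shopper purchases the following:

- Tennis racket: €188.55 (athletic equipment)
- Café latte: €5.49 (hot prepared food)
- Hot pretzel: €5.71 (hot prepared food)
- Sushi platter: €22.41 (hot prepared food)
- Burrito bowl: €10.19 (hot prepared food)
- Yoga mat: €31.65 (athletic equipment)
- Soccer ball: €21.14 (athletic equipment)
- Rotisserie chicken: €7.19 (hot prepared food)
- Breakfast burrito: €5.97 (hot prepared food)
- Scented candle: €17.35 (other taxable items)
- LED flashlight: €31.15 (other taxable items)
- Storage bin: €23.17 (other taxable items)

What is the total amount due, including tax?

€395.48

Tennis racket €188.55: athletic equipment → 4.75% + 2.25% district = 7% → €13.20
Café latte €5.49: hot prepared food → 6% + 0% district = 6% → €0.33
Hot pretzel €5.71: hot prepared food → 6% + 0% district = 6% → €0.34
Sushi platter €22.41: hot prepared food → 6% + 0% district = 6% → €1.34
Burrito bowl €10.19: hot prepared food → 6% + 0% district = 6% → €0.61
Yoga mat €31.65: athletic equipment → 4.75% + 2.25% district = 7% → €2.22
Soccer ball €21.14: athletic equipment → 4.75% + 2.25% district = 7% → €1.48
Rotisserie chicken €7.19: hot prepared food → 6% + 0% district = 6% → €0.43
Breakfast burrito €5.97: hot prepared food → 6% + 0% district = 6% → €0.36
Scented candle €17.35: other taxable items → 4.75% + 2.5% district = 7.25% → €1.26
LED flashlight €31.15: other taxable items → 4.75% + 2.5% district = 7.25% → €2.26
Storage bin €23.17: other taxable items → 4.75% + 2.5% district = 7.25% → €1.68
Subtotal = €369.97; tax = €25.51; total due = €395.48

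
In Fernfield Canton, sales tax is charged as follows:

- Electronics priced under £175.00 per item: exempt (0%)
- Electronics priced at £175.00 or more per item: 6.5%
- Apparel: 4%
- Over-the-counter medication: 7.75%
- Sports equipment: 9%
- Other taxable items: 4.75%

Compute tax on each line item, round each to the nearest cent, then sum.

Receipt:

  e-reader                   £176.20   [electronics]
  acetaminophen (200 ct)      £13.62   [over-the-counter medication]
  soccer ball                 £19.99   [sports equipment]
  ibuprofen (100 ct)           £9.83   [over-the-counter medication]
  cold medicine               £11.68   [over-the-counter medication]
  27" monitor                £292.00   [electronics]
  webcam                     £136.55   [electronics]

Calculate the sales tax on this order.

E-reader £176.20: electronics, £175.00 or more → 6.5% → £11.45
Acetaminophen (200 ct) £13.62: over-the-counter medication → 7.75% → £1.06
Soccer ball £19.99: sports equipment → 9% → £1.80
Ibuprofen (100 ct) £9.83: over-the-counter medication → 7.75% → £0.76
Cold medicine £11.68: over-the-counter medication → 7.75% → £0.91
27" monitor £292.00: electronics, £175.00 or more → 6.5% → £18.98
Webcam £136.55: electronics, under £175.00 → 0% → £0.00
Total tax = £11.45 + £1.06 + £1.80 + £0.76 + £0.91 + £18.98 = £34.96

£34.96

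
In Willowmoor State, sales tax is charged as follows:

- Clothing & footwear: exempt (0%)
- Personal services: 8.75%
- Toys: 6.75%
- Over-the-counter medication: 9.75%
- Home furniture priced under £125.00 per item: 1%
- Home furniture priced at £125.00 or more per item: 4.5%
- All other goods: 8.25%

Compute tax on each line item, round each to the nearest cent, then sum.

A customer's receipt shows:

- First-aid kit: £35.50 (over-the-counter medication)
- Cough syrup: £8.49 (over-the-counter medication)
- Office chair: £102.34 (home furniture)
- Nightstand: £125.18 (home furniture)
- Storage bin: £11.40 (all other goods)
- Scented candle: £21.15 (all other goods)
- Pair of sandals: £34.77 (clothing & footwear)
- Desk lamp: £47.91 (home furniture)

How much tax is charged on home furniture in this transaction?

£7.13

Office chair £102.34: home furniture, under £125.00 → 1% → £1.02
Nightstand £125.18: home furniture, £125.00 or more → 4.5% → £5.63
Desk lamp £47.91: home furniture, under £125.00 → 1% → £0.48
Tax on home furniture = £1.02 + £5.63 + £0.48 = £7.13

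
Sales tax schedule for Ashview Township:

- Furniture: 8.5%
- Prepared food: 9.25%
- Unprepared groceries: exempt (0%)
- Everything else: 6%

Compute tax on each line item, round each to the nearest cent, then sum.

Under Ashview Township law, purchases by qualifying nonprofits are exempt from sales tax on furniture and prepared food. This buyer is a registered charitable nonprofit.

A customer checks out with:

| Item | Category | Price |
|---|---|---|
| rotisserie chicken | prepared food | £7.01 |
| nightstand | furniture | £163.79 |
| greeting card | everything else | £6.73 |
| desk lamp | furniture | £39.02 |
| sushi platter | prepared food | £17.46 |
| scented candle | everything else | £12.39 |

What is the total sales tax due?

£1.14

Rotisserie chicken £7.01: prepared food, buyer-exempt → 0% → £0.00
Nightstand £163.79: furniture, buyer-exempt → 0% → £0.00
Greeting card £6.73: everything else → 6% → £0.40
Desk lamp £39.02: furniture, buyer-exempt → 0% → £0.00
Sushi platter £17.46: prepared food, buyer-exempt → 0% → £0.00
Scented candle £12.39: everything else → 6% → £0.74
Total tax = £0.40 + £0.74 = £1.14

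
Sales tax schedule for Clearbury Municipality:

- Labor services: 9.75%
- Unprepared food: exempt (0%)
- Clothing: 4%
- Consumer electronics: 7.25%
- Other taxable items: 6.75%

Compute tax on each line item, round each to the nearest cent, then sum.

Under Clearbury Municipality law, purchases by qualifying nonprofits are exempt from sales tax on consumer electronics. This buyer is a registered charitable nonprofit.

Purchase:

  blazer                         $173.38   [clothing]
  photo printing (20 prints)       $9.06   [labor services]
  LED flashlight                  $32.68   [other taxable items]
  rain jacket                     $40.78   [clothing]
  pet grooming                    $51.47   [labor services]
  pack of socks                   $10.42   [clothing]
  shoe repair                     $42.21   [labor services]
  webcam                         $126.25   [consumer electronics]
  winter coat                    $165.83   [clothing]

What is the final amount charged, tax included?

Blazer $173.38: clothing → 4% → $6.94
Photo printing (20 prints) $9.06: labor services → 9.75% → $0.88
LED flashlight $32.68: other taxable items → 6.75% → $2.21
Rain jacket $40.78: clothing → 4% → $1.63
Pet grooming $51.47: labor services → 9.75% → $5.02
Pack of socks $10.42: clothing → 4% → $0.42
Shoe repair $42.21: labor services → 9.75% → $4.12
Webcam $126.25: consumer electronics, buyer-exempt → 0% → $0.00
Winter coat $165.83: clothing → 4% → $6.63
Subtotal = $652.08; tax = $27.85; total due = $679.93

$679.93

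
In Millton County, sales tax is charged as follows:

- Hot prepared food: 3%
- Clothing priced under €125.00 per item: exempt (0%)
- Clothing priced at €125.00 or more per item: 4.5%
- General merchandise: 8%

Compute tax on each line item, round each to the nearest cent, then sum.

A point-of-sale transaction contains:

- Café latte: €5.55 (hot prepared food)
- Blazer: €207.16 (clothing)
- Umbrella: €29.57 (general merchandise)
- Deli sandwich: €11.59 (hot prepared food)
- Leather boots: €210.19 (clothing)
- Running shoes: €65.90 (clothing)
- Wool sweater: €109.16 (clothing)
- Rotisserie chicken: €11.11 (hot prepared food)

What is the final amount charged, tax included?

Café latte €5.55: hot prepared food → 3% → €0.17
Blazer €207.16: clothing, €125.00 or more → 4.5% → €9.32
Umbrella €29.57: general merchandise → 8% → €2.37
Deli sandwich €11.59: hot prepared food → 3% → €0.35
Leather boots €210.19: clothing, €125.00 or more → 4.5% → €9.46
Running shoes €65.90: clothing, under €125.00 → 0% → €0.00
Wool sweater €109.16: clothing, under €125.00 → 0% → €0.00
Rotisserie chicken €11.11: hot prepared food → 3% → €0.33
Subtotal = €650.23; tax = €22.00; total due = €672.23

€672.23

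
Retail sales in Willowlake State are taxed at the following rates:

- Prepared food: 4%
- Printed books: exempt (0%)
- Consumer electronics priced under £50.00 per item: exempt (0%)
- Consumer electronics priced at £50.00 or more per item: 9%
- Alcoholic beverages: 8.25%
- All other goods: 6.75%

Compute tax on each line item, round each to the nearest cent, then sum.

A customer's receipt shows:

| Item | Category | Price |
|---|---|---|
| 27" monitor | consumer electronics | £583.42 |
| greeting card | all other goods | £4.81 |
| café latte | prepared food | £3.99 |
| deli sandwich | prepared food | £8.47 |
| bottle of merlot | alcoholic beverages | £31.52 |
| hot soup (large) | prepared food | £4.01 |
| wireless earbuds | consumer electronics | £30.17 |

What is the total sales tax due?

£56.09

27" monitor £583.42: consumer electronics, £50.00 or more → 9% → £52.51
Greeting card £4.81: all other goods → 6.75% → £0.32
Café latte £3.99: prepared food → 4% → £0.16
Deli sandwich £8.47: prepared food → 4% → £0.34
Bottle of merlot £31.52: alcoholic beverages → 8.25% → £2.60
Hot soup (large) £4.01: prepared food → 4% → £0.16
Wireless earbuds £30.17: consumer electronics, under £50.00 → 0% → £0.00
Total tax = £52.51 + £0.32 + £0.16 + £0.34 + £2.60 + £0.16 = £56.09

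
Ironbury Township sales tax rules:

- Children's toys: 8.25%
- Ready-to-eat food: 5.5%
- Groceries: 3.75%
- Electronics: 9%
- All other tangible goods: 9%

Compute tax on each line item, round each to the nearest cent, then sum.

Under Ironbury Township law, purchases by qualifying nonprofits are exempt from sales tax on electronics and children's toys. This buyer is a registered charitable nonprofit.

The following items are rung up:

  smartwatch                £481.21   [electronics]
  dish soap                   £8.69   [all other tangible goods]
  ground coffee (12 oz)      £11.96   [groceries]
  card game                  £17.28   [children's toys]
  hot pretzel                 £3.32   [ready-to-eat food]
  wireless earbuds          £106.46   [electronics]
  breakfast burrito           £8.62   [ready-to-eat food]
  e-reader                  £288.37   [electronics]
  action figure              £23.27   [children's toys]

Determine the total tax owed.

Smartwatch £481.21: electronics, buyer-exempt → 0% → £0.00
Dish soap £8.69: all other tangible goods → 9% → £0.78
Ground coffee (12 oz) £11.96: groceries → 3.75% → £0.45
Card game £17.28: children's toys, buyer-exempt → 0% → £0.00
Hot pretzel £3.32: ready-to-eat food → 5.5% → £0.18
Wireless earbuds £106.46: electronics, buyer-exempt → 0% → £0.00
Breakfast burrito £8.62: ready-to-eat food → 5.5% → £0.47
E-reader £288.37: electronics, buyer-exempt → 0% → £0.00
Action figure £23.27: children's toys, buyer-exempt → 0% → £0.00
Total tax = £0.78 + £0.45 + £0.18 + £0.47 = £1.88

£1.88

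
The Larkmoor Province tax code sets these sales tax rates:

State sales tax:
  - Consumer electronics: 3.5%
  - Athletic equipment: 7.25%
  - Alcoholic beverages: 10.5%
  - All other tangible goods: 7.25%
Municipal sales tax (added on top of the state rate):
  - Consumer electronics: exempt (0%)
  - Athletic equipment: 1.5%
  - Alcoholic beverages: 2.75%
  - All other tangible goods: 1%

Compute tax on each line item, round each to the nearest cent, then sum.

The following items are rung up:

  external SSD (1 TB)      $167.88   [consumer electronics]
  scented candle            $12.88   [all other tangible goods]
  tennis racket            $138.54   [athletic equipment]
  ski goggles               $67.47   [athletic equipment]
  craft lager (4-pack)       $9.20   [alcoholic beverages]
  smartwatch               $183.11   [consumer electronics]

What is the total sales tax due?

External SSD (1 TB) $167.88: consumer electronics → 3.5% + 0% municipal = 3.5% → $5.88
Scented candle $12.88: all other tangible goods → 7.25% + 1% municipal = 8.25% → $1.06
Tennis racket $138.54: athletic equipment → 7.25% + 1.5% municipal = 8.75% → $12.12
Ski goggles $67.47: athletic equipment → 7.25% + 1.5% municipal = 8.75% → $5.90
Craft lager (4-pack) $9.20: alcoholic beverages → 10.5% + 2.75% municipal = 13.25% → $1.22
Smartwatch $183.11: consumer electronics → 3.5% + 0% municipal = 3.5% → $6.41
Total tax = $5.88 + $1.06 + $12.12 + $5.90 + $1.22 + $6.41 = $32.59

$32.59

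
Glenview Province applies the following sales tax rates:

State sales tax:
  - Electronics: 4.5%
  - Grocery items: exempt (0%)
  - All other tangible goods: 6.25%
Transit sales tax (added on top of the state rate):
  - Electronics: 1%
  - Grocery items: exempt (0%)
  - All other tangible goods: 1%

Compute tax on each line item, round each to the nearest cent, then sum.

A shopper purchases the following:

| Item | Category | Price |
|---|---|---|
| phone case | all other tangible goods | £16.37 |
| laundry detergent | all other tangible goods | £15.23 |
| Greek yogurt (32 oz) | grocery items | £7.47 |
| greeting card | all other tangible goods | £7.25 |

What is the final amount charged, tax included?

£49.14

Phone case £16.37: all other tangible goods → 6.25% + 1% transit = 7.25% → £1.19
Laundry detergent £15.23: all other tangible goods → 6.25% + 1% transit = 7.25% → £1.10
Greek yogurt (32 oz) £7.47: grocery items → 0% + 0% transit = 0% → £0.00
Greeting card £7.25: all other tangible goods → 6.25% + 1% transit = 7.25% → £0.53
Subtotal = £46.32; tax = £2.82; total due = £49.14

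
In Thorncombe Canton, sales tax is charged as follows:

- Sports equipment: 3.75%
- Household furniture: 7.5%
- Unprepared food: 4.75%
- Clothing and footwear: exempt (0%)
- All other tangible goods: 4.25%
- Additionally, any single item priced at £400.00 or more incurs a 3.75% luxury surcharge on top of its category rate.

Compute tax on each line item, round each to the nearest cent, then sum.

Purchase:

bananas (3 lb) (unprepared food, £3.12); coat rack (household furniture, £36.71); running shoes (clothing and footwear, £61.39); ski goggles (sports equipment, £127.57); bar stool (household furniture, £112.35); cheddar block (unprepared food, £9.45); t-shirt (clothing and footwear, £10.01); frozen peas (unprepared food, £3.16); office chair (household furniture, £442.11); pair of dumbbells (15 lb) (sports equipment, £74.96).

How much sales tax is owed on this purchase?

Bananas (3 lb) £3.12: unprepared food → 4.75% → £0.15
Coat rack £36.71: household furniture → 7.5% → £2.75
Running shoes £61.39: clothing and footwear → 0% → £0.00
Ski goggles £127.57: sports equipment → 3.75% → £4.78
Bar stool £112.35: household furniture → 7.5% → £8.43
Cheddar block £9.45: unprepared food → 4.75% → £0.45
T-shirt £10.01: clothing and footwear → 0% → £0.00
Frozen peas £3.16: unprepared food → 4.75% → £0.15
Office chair £442.11: household furniture → 7.5% + 3.75% surcharge = 11.25% → £49.74
Pair of dumbbells (15 lb) £74.96: sports equipment → 3.75% → £2.81
Total tax = £0.15 + £2.75 + £4.78 + £8.43 + £0.45 + £0.15 + £49.74 + £2.81 = £69.26

£69.26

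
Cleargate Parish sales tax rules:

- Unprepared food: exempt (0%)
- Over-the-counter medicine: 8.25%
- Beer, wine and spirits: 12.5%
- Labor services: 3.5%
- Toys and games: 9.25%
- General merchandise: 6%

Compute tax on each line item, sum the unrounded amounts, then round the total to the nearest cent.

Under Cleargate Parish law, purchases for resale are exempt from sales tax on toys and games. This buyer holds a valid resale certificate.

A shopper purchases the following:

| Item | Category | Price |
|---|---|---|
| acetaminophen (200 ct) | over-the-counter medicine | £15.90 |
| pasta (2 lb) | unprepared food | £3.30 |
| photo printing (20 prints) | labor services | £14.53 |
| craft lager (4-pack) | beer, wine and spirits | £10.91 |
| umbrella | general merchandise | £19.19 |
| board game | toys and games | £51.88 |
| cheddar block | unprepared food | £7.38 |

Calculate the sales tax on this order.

Acetaminophen (200 ct) £15.90: over-the-counter medicine → 8.25% → £1.31175
Pasta (2 lb) £3.30: unprepared food → 0% → £0.00
Photo printing (20 prints) £14.53: labor services → 3.5% → £0.50855
Craft lager (4-pack) £10.91: beer, wine and spirits → 12.5% → £1.36375
Umbrella £19.19: general merchandise → 6% → £1.1514
Board game £51.88: toys and games, buyer-exempt → 0% → £0.00
Cheddar block £7.38: unprepared food → 0% → £0.00
Unrounded tax sum = £4.33545 → £4.34

£4.34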